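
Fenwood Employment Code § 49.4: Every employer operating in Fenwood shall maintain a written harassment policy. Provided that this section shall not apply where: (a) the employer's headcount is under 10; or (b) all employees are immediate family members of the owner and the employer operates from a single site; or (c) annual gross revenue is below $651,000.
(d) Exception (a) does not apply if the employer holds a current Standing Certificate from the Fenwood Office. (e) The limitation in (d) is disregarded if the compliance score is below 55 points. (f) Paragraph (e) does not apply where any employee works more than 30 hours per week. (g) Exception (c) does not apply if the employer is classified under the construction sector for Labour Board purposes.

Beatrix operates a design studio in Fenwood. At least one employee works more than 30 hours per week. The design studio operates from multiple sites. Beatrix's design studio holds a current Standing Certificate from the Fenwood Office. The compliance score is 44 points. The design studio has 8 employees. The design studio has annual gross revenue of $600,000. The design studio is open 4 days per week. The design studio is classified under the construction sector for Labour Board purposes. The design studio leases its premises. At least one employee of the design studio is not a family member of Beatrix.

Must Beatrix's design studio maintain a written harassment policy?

Exception (a) is satisfied on its face — the employer's headcount is 8, under the 10 limit. But applying paragraphs (d)–(f): (d) is triggered — a current Standing Certificate is held. (e) would limit (d) — the compliance score is 44 points, below the 55 points limit — but (f) sets (e) aside: (f) is engaged — at least one employee exceeds 30 hours/week. So (a) is unavailable.
Exception (b) does not apply: at least one employee is not a family member.
Exception (c) is satisfied on its face — annual gross revenue is $600,000, below the $651,000 limit. Turning to paragraph (g): (g) is engaged — the design studio is classified under the construction sector. Exception (c) does not apply.
None of the exceptions is available; § 49.4 applies in full.

Yes — Beatrix's design studio must maintain a written harassment policy.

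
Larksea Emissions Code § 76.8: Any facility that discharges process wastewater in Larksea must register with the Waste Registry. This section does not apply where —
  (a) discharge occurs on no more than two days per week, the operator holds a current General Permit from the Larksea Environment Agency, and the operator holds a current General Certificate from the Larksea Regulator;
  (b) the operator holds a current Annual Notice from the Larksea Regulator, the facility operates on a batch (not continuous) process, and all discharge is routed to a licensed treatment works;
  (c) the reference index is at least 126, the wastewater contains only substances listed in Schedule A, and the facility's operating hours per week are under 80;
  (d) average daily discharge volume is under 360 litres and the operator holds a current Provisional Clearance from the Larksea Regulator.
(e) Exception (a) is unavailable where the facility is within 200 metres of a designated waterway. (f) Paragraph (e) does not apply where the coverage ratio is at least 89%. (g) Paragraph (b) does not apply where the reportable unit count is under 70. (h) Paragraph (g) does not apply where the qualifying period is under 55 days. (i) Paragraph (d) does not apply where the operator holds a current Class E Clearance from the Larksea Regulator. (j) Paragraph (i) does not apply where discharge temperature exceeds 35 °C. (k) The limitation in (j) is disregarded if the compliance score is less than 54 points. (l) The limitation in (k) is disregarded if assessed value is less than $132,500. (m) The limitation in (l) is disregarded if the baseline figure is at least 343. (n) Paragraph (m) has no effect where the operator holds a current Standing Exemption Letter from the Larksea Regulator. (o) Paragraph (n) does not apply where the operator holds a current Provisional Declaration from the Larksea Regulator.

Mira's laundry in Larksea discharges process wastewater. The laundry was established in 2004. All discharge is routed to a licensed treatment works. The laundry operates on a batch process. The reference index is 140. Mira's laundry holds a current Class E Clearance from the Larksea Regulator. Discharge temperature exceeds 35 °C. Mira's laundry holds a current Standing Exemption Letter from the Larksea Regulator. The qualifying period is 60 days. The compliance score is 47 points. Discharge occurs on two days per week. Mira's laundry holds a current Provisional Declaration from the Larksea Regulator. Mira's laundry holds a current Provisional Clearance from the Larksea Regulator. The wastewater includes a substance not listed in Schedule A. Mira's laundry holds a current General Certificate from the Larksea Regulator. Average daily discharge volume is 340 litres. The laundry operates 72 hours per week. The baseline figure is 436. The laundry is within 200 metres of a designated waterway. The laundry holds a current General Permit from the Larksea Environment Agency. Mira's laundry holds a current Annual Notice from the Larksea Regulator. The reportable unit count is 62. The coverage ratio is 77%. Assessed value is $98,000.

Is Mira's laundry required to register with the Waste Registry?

Yes — Mira's laundry must register with the Waste Registry.

Exception (a): discharge occurs on no more than two days per week; a current General Permit is held; a current General Certificate is held — every condition holds. But: (e) operates against (a): the laundry is within 200 m of a designated waterway. (f) is not triggered (the coverage ratio is 77%, short of 89%), so (e) stands. (a) is therefore removed.
Exception (b) is satisfied on its face — a current Annual Notice is held; the facility operates on a batch process; discharge is routed to a licensed treatment works. But: (g) operates — the reportable unit count is 62, under the 70 limit. (h), which would lift (g), is not engaged — the qualifying period is 60 days, not under 55 days. (b) is therefore removed.
Exception (c) does not apply: the wastewater includes a non-Schedule-A substance.
Exception (d) is satisfied on its face — average daily discharge volume is 340 litres, under the 360 litres limit; a current Provisional Clearance is held. But: (i) operates against (d): a current Class E Clearance is held. (j) operates (discharge temperature exceeds 35 °C), but yields to (k): (k) is engaged — the compliance score is 47 points, less than the 54 points limit. (l) would limit (k) — assessed value is $98,000, less than the $132,500 limit — but (m) sets (l) aside: (m) operates — the baseline figure is 436, meeting the 343 threshold. (n) operates (a current Standing Exemption Letter is held), but is overridden by (o): (o) operates against (n): a current Provisional Declaration is held. So (d) is unavailable.
Every exception is unavailable, so the rule governs.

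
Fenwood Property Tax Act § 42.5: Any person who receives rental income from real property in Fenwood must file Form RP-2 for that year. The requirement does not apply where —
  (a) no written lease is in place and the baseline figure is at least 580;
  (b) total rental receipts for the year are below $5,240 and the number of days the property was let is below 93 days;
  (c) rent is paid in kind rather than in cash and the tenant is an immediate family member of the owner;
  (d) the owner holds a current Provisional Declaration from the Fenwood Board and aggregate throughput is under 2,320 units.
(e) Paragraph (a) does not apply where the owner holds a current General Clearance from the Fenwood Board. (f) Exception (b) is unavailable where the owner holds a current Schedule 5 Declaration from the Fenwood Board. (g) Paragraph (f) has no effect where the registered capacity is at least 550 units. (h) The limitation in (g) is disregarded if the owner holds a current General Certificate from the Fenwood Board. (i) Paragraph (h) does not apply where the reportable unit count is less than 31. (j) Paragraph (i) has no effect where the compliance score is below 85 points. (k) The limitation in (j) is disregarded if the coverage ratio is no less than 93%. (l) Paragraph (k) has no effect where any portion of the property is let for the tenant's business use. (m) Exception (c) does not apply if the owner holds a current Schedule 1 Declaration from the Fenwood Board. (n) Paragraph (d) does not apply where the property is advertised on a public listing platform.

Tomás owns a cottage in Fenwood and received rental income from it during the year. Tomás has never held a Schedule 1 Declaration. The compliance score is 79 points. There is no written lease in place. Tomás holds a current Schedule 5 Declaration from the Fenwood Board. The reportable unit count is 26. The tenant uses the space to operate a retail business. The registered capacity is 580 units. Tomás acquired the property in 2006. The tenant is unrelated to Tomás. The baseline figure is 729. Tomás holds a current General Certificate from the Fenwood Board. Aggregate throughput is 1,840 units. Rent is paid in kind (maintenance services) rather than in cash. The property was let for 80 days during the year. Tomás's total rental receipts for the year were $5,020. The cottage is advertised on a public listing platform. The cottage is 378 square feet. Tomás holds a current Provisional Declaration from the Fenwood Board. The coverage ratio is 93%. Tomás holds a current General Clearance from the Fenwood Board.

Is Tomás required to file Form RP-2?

Yes — Tomás must file Form RP-2.

Exception (a): there is no written lease; the baseline figure is 729, meeting the 580 threshold — every condition holds. However, paragraph (e) must be considered: (e) is engaged — a current General Clearance is held. So (a) is unavailable.
Exception (b): total rental receipts for the year are $5,020, below the $5,240 limit; the number of days the property was let is 80 days, below the 93 days limit — every condition holds. However, paragraphs (f)–(l) must be considered: (f) operates — a current Schedule 5 Declaration is held. (g) would limit (f) — the registered capacity is 580 units, meeting the 550 units threshold — but (h) sets (g) aside: (h) is triggered — a current General Certificate is held. (i) would limit (h) — the reportable unit count is 26, less than the 31 limit — but (j) sets (i) aside: (j) is engaged — the compliance score is 79 points, below the 85 points limit. (k) applies (the coverage ratio is 93%, meeting the 93% threshold), but yields to (l): (l) applies — the space is let for business use. Exception (b) does not apply.
Exception (c) does not apply: the tenant is unrelated to the owner.
Exception (d): a current Provisional Declaration is held; aggregate throughput is 1,840 units, under the 2,320 units limit — every condition holds. But: (n) operates — the property is publicly advertised. Exception (d) does not apply.
No exception applies. The general rule governs.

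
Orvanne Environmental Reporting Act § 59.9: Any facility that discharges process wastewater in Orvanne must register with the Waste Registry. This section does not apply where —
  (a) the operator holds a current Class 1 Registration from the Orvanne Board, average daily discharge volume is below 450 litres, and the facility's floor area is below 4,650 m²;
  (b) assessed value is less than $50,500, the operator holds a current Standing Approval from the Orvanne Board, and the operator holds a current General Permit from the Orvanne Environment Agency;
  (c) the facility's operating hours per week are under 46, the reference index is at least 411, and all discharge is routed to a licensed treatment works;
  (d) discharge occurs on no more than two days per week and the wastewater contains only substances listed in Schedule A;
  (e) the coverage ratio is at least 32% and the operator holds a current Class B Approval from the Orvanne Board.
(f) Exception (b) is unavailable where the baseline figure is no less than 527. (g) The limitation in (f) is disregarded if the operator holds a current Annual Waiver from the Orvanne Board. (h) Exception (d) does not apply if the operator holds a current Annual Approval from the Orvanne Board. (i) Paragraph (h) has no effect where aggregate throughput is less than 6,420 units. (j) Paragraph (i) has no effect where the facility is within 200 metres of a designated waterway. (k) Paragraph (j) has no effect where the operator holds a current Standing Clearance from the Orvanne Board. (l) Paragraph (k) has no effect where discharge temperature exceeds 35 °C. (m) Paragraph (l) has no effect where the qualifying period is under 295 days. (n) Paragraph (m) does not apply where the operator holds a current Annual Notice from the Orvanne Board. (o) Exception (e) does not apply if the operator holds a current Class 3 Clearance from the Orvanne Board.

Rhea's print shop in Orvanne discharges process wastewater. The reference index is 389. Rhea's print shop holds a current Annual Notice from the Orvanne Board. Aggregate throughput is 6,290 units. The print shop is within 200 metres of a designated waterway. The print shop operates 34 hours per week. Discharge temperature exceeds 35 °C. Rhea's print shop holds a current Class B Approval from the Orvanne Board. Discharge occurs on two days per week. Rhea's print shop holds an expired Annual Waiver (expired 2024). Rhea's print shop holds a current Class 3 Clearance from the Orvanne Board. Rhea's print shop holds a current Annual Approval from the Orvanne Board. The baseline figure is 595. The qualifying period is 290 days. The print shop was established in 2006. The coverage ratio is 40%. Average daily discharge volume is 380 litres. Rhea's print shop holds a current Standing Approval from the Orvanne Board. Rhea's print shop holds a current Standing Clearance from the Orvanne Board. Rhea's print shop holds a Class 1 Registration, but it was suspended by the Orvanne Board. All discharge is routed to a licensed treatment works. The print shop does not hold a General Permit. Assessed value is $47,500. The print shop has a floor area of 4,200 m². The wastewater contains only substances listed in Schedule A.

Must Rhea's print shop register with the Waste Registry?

Exception (a) fails — the Class 1 Registration is not current.
Exception (b) requires that the operator holds a current General Permit from the Orvanne Environment Agency; but no General Permit is held, so (b) is unavailable.
Exception (c) requires that the reference index is at least 411; but the reference index is 389, short of 411, so (c) is unavailable.
Exception (d)'s conditions are all satisfied: discharge occurs on no more than two days per week; the wastewater is Schedule-A-only. However, paragraphs (h)–(n) must be considered: (h) operates against (d): a current Annual Approval is held. (i) operates (aggregate throughput is 6,290 units, less than the 6,420 units limit), but is displaced by (j): (j) operates against (i): the print shop is within 200 m of a designated waterway. (k) applies (a current Standing Clearance is held), but is itself disapplied by (l): (l) operates against (k): discharge temperature exceeds 35 °C. (m) would limit (l) — the qualifying period is 290 days, under the 295 days limit — but (n) sets (m) aside: (n) applies — a current Annual Notice is held. Exception (d) does not apply.
All of (e)'s requirements are met (the coverage ratio is 40%, meeting the 32% threshold; a current Class B Approval is held). But applying paragraph (o): (o) operates against (e): a current Class 3 Clearance is held. Exception (e) does not apply.
No exception applies. The general rule governs.

Yes — Rhea's print shop must register with the Waste Registry.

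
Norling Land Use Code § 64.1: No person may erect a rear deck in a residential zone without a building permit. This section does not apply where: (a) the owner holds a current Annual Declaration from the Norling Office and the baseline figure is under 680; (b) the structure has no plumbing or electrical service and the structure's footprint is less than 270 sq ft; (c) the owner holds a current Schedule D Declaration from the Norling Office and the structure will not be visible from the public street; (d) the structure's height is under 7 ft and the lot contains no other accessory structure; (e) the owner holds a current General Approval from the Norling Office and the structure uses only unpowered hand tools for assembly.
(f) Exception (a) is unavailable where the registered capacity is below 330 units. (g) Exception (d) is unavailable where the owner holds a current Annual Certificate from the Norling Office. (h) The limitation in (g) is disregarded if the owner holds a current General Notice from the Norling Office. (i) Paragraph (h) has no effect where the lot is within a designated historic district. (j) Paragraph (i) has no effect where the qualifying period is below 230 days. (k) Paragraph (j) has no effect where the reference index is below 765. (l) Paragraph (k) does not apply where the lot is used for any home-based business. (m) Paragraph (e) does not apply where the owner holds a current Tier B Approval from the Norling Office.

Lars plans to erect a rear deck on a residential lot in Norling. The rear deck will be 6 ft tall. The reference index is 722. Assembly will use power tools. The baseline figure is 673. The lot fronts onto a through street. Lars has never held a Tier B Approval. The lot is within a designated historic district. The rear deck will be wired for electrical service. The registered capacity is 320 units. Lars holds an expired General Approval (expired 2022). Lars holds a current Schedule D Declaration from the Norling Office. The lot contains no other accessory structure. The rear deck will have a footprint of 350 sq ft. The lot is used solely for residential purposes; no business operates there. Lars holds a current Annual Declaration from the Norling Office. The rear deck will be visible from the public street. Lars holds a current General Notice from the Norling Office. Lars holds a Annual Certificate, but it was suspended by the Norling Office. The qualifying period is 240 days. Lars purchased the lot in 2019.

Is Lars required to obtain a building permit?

No — exception (d) applies; Lars does not need a building permit.

Exception (a)'s conditions are all satisfied: a current Annual Declaration is held; the baseline figure is 673, under the 680 limit. However, paragraph (f) must be considered: (f) operates against (a): the registered capacity is 320 units, below the 330 units limit. So (a) is unavailable.
Exception (b) requires that the structure has no plumbing or electrical service; but electrical service is planned, so (b) is unavailable.
Exception (c) requires that the structure will not be visible from the public street; but the structure will be visible from the street, so (c) is unavailable.
Exception (d)'s conditions are all satisfied: the structure's height is 6 ft, under the 7 ft limit; the lot has no other accessory structure. Applying paragraphs (g)–(l): (g), which would limit (d), does not operate here: no current Annual Certificate is held. (d) remains available.
Exception (e) does not apply: the General Approval is not current.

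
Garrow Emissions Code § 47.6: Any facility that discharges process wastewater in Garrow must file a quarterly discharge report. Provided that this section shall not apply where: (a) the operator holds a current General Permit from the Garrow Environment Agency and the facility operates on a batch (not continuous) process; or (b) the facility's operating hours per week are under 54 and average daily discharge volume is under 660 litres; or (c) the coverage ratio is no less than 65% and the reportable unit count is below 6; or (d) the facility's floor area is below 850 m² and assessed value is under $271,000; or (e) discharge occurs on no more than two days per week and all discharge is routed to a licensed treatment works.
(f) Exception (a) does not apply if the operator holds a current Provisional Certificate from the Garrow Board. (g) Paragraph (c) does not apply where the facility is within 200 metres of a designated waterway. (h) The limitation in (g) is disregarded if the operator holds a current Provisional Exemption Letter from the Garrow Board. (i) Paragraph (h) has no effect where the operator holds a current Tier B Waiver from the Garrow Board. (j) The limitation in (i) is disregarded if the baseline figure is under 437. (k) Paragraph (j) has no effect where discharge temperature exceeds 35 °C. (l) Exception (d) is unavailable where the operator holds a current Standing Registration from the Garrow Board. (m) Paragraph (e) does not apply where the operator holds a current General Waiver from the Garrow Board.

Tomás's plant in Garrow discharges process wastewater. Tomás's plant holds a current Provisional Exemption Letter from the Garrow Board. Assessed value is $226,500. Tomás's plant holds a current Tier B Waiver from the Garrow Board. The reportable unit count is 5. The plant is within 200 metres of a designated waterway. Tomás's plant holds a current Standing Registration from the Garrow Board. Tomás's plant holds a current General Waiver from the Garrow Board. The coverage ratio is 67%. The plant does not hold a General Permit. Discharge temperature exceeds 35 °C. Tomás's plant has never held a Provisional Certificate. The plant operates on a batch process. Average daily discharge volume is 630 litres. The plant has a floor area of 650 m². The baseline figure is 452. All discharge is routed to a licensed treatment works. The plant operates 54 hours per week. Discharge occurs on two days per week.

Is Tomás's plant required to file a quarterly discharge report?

Yes — Tomás's plant must file a quarterly discharge report.

Exception (a) requires that the operator holds a current General Permit from the Garrow Environment Agency; but no General Permit is held, so (a) is unavailable.
Exception (b) fails — the facility's operating hours per week are 54, not under 54.
Exception (c) is satisfied on its face — the coverage ratio is 67%, meeting the 65% threshold; the reportable unit count is 5, below the 6 limit. However, paragraphs (g)–(k) must be considered: (g) operates against (c): the plant is within 200 m of a designated waterway. (h) is engaged (a current Provisional Exemption Letter is held), but is overridden by (i): (i) operates against (h): a current Tier B Waiver is held. (j) does not operate here (the baseline figure is 452, not under 437), so (i) stands. Exception (c) does not apply.
Exception (d): the facility's floor area is 650 m², below the 850 m² limit; assessed value is $226,500, under the $271,000 limit — every condition holds. However, paragraph (l) must be considered: (l) is triggered — a current Standing Registration is held. (d) is therefore removed.
Exception (e)'s conditions are all satisfied: discharge occurs on no more than two days per week; discharge is routed to a licensed treatment works. But applying paragraph (m): (m) applies — a current General Waiver is held. Exception (e) does not apply.
None of the exceptions is available; § 47.6 applies in full.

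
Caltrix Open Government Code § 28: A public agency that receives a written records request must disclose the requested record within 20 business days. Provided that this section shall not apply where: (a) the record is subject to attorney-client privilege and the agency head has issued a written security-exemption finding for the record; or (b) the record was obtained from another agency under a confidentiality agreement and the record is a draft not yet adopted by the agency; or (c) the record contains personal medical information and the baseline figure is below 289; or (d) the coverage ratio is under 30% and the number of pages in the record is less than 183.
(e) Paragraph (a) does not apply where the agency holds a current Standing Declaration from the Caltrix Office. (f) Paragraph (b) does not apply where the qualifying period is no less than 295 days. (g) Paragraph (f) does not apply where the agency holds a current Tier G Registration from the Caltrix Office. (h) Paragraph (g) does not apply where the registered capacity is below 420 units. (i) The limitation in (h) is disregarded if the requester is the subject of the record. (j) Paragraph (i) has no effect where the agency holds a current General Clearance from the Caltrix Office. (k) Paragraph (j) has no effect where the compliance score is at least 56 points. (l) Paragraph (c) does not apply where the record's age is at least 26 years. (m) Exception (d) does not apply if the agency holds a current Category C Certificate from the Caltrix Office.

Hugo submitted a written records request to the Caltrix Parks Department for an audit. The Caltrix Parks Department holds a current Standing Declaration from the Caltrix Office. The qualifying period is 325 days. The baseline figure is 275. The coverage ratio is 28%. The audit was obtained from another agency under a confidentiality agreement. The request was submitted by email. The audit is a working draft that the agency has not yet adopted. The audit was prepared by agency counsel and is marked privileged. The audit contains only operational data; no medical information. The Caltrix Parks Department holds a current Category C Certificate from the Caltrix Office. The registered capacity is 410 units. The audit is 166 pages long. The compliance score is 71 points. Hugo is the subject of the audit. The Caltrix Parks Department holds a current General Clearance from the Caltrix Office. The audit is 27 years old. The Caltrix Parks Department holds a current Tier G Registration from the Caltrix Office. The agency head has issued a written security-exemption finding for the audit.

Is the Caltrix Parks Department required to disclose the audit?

No — exception (b) applies; the Caltrix Parks Department is not required to disclose the audit.

Exception (a): the audit is privileged; a written security-exemption finding has been issued — every condition holds. But applying paragraph (e): (e) operates — a current Standing Declaration is held. Exception (a) does not apply.
All of (b)'s requirements are met (the audit was obtained under a confidentiality agreement; the audit is an unadopted draft). As to paragraphs (f)–(k): (f) is triggered (the qualifying period is 325 days, meeting the 295 days threshold), but is itself disapplied by (g): (g) operates against (f): a current Tier G Registration is held. (h) would limit (g) — the registered capacity is 410 units, below the 420 units limit — but (i) sets (h) aside: (i) operates against (h): Hugo is the subject of the audit. (j) is engaged (a current General Clearance is held), but is displaced by (k): (k) is triggered — the compliance score is 71 points, meeting the 56 points threshold. (b) remains available.
Exception (c) requires that the record contains personal medical information; but the audit contains only operational data, so (c) is unavailable.
Exception (d)'s conditions are all satisfied: the coverage ratio is 28%, under the 30% limit; the number of pages in the record is 166, less than the 183 limit. But applying paragraph (m): (m) applies — a current Category C Certificate is held. Exception (d) does not apply.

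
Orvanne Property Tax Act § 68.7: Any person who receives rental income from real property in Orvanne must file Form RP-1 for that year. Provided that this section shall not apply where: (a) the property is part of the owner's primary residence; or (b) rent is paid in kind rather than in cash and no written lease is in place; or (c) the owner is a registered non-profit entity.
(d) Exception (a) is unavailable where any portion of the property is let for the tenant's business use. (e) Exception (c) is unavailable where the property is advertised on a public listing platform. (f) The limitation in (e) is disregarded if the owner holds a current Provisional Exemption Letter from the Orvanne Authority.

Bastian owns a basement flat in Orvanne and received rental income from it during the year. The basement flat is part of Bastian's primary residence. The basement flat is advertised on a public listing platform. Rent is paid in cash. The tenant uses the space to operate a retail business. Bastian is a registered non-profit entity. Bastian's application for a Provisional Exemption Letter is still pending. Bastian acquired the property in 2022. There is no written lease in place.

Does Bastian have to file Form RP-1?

All of (a)'s requirements are met (the basement flat is part of the primary residence). However, paragraph (d) must be considered: (d) operates against (a): the space is let for business use. (a) is therefore removed.
Exception (b) fails — rent is paid in cash.
Exception (c)'s conditions are all satisfied: Bastian is a registered non-profit. But: (e) operates against (c): the property is publicly advertised. (f) is not engaged (there is no Provisional Exemption Letter in force), so (e) stands. Exception (c) does not apply.
No exception is made out. Bastian falls within the general rule.

Yes — Bastian must file Form RP-1.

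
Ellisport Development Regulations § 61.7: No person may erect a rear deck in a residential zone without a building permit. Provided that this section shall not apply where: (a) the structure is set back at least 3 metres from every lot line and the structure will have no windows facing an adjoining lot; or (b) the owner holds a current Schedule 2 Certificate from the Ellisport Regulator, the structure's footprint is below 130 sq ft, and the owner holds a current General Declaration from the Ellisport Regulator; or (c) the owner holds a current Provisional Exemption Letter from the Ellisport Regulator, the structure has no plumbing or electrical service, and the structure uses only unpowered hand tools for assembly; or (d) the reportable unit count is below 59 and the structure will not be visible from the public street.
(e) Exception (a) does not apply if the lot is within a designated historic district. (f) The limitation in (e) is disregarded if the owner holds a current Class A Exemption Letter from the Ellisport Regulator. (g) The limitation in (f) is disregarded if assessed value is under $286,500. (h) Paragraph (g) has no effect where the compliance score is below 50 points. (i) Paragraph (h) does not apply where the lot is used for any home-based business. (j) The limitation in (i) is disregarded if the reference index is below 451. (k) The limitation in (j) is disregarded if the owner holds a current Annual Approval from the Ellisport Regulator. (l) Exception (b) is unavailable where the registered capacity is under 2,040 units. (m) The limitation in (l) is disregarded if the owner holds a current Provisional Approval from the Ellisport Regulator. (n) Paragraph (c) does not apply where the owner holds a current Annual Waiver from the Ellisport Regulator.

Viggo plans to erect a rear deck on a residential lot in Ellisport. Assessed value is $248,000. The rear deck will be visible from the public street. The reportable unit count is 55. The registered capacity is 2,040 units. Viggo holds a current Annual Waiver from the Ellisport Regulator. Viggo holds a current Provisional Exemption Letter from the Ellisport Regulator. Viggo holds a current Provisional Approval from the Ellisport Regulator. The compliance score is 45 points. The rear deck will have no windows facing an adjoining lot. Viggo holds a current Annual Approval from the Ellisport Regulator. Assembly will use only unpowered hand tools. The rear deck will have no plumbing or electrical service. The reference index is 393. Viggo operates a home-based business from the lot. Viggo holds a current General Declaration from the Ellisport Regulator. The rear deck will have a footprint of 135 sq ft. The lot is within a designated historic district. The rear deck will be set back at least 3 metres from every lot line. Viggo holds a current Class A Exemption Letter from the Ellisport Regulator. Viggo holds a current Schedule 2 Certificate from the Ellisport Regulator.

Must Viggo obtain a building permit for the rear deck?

Exception (a) is satisfied on its face — the setback is at least 3 m on every side; no windows face an adjoining lot. Turning to paragraphs (e)–(k): (e) is engaged — the lot is in a historic district. (f) is triggered (a current Class A Exemption Letter is held), but yields to (g): (g) operates against (f): assessed value is $248,000, under the $286,500 limit. (h) would limit (g) — the compliance score is 45 points, below the 50 points limit — but (i) sets (h) aside: (i) operates against (h): a home-based business operates on the lot. (j) would limit (i) — the reference index is 393, below the 451 limit — but (k) sets (j) aside: (k) is engaged — a current Annual Approval is held. (a) is therefore removed.
Exception (b) requires that the structure's footprint is below 130 sq ft; but the structure's footprint is 135 sq ft, not below 130 sq ft, so (b) is unavailable.
Exception (c): a current Provisional Exemption Letter is held; there is no plumbing or electrical service; assembly uses only hand tools — every condition holds. However, paragraph (n) must be considered: (n) is engaged — a current Annual Waiver is held. Exception (c) does not apply.
Exception (d) requires that the structure will not be visible from the public street; but the structure will be visible from the street, so (d) is unavailable.
No exception applies. The general rule governs.

Yes — Viggo must obtain a building permit.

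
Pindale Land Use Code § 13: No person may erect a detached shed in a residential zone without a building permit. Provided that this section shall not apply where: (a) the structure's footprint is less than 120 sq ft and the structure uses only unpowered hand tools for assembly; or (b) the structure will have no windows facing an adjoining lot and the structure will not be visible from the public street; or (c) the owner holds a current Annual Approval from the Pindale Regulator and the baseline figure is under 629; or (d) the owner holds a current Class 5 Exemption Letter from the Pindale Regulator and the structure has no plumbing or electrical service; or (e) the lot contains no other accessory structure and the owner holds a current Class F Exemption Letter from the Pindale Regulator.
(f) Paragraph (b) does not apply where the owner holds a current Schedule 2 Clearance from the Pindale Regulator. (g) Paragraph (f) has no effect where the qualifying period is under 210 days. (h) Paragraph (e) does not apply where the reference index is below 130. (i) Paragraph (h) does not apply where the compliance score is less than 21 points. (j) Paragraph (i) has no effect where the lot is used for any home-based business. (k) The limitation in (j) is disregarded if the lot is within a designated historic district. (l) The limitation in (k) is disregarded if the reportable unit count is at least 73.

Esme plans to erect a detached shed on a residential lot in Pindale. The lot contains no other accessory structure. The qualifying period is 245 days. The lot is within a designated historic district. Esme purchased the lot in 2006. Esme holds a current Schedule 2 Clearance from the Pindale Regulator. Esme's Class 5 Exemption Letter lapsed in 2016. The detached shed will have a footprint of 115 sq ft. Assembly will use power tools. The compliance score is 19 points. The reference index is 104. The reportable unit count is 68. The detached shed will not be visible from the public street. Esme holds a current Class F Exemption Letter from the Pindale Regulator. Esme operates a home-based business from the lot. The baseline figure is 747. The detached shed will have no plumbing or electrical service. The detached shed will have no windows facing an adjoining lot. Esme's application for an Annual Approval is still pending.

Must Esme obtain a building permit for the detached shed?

No — exception (e) applies; Esme does not need a building permit.

Exception (a) fails — assembly uses power tools.
Exception (b)'s conditions are all satisfied: no windows face an adjoining lot; the structure will not be visible from the street. But applying paragraphs (f)–(g): (f) applies — a current Schedule 2 Clearance is held. (g) does not operate here (the qualifying period is 245 days, not under 210 days), so (f) stands. So (b) is unavailable.
Exception (c) does not apply: no current Annual Approval is held.
Exception (d) does not apply: no current Class 5 Exemption Letter is held.
Exception (e)'s conditions are all satisfied: the lot has no other accessory structure; a current Class F Exemption Letter is held. Applying paragraphs (h)–(l): (h) would limit (e) — the reference index is 104, below the 130 limit — but (i) sets (h) aside: (i) applies — the compliance score is 19 points, less than the 21 points limit. (j) is triggered (a home-based business operates on the lot), but is overridden by (k): (k) is engaged — the lot is in a historic district. (l), which would lift (k), is not engaged — the reportable unit count is 68, short of 73. Exception (e) stands.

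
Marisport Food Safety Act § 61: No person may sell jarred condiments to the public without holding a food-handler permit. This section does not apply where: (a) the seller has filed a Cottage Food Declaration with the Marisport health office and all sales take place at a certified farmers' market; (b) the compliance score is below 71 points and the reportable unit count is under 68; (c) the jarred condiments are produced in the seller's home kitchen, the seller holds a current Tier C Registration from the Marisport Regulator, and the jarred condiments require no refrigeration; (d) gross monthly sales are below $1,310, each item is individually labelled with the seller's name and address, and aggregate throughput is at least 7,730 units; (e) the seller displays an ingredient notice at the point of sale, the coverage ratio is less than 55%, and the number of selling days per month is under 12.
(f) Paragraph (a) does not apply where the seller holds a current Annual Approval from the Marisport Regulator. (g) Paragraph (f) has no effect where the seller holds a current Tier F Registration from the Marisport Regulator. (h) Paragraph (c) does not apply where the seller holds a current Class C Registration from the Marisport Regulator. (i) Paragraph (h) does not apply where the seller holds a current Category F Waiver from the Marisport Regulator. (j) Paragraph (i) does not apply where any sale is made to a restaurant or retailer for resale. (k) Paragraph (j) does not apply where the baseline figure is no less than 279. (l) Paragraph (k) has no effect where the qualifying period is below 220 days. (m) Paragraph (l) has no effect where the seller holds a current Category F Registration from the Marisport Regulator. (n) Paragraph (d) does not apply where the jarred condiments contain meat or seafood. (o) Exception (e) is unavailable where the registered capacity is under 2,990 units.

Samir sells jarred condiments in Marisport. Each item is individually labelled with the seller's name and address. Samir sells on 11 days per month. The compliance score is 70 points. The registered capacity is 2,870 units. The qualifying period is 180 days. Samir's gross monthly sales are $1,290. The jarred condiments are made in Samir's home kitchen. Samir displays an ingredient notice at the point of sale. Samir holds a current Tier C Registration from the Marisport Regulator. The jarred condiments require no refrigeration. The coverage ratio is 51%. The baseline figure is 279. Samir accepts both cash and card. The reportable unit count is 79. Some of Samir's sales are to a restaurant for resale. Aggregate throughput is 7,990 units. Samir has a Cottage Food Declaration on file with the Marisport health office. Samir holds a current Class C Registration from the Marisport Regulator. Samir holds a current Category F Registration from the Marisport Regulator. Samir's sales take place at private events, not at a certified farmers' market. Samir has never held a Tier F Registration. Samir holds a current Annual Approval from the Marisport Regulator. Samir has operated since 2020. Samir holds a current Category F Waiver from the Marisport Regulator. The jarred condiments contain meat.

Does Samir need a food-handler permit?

No — exception (c) applies; Samir is not required to hold a food-handler permit.

Exception (a) fails — sales are at private events, not a certified farmers' market.
Exception (b) requires that the reportable unit count is under 68; but the reportable unit count is 79, not under 68, so (b) is unavailable.
Exception (c)'s conditions are all satisfied: the jarred condiments are home-kitchen produced; a current Tier C Registration is held; the jarred condiments are shelf-stable. Considering the limiting provisions: (h) would limit (c) — a current Class C Registration is held — but (i) sets (h) aside: (i) applies — a current Category F Waiver is held. (j) would limit (i) — some sales are to a restaurant for resale — but (k) sets (j) aside: (k) operates — the baseline figure is 279, meeting the 279 threshold. (l) would limit (k) — the qualifying period is 180 days, below the 220 days limit — but (m) sets (l) aside: (m) operates against (l): a current Category F Registration is held. (c) remains available.
All of (d)'s requirements are met (gross monthly sales are $1,290, below the $1,310 limit; items are individually labelled; aggregate throughput is 7,990 units, meeting the 7,730 units threshold). Turning to paragraph (n): (n) is engaged — the jarred condiments contain meat. Exception (d) does not apply.
Exception (e)'s conditions are all satisfied: an ingredient notice is displayed; the coverage ratio is 51%, less than the 55% limit; the number of selling days per month is 11, under the 12 limit. But applying paragraph (o): (o) is triggered — the registered capacity is 2,870 units, under the 2,990 units limit. (e) is therefore removed.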